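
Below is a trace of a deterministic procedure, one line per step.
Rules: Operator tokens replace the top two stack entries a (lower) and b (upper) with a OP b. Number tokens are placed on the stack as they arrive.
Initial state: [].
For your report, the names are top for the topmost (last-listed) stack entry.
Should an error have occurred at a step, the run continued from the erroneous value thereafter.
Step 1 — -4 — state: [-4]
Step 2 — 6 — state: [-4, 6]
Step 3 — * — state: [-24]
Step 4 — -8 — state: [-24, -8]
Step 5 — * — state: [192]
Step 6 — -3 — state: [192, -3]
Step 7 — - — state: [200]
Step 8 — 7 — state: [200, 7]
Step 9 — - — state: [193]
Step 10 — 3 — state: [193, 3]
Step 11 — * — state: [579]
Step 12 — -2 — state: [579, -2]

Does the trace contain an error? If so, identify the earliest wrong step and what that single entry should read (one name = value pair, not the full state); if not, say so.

step 7, top = 195

Step 1: push -4: top = -4 — exactly as logged.
Step 2: push 6: top = 6 — exactly as logged.
Step 3: -4 * 6 = -24 — verified.
Step 4: push -8: top = -8 — consistent with the trace.
Step 5: -24 * -8 = 192 — consistent with the trace.
Step 6: push -3: top = -3 — in agreement.
Step 7: 192 - -3 = 195 — the trace has a different value.
Step 7 is the first one off; corrected, top = 195.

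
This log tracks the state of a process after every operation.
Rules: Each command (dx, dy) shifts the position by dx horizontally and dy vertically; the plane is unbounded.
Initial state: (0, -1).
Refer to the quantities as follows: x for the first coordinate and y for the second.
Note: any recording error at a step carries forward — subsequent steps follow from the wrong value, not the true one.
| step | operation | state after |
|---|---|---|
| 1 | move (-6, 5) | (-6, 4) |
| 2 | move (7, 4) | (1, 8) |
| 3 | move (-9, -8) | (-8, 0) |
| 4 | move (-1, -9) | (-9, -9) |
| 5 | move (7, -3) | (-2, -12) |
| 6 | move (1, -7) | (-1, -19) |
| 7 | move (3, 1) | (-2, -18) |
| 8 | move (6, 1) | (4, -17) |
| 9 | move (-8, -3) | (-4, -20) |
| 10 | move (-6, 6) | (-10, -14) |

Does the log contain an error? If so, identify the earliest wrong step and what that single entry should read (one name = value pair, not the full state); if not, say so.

step 1: x = 0 + (-6) = -6, y = -1 + (5) = 4 -> no discrepancy
step 2: x = -6 + (7) = 1, y = 4 + (4) = 8 -> no discrepancy
step 3: x = 1 + (-9) = -8, y = 8 + (-8) = 0 -> checks out
step 4: x = -8 + (-1) = -9, y = 0 + (-9) = -9 -> no discrepancy
step 5: x = -9 + (7) = -2, y = -9 + (-3) = -12 -> in agreement
step 6: x = -2 + (1) = -1, y = -12 + (-7) = -19 -> same as recorded
step 7: x = -1 + (3) = 2, y = -19 + (1) = -18 -> a discrepancy with the log
The audit stops at step 7: the recorded entry is wrong and should be x = 2.

step 7, x = 2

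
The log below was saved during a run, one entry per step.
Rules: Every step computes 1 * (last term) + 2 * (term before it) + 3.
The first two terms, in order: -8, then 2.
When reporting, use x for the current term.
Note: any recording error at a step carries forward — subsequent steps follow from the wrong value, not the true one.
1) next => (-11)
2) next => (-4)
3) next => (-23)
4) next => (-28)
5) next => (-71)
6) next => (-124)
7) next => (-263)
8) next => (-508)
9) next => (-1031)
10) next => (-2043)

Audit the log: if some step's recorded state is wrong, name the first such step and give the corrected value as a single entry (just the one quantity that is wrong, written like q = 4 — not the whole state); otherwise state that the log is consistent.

step 1: x = 1*(2) + (2)*(-8) + (3) = -11 -> checks out
step 2: x = 1*(-11) + (2)*(2) + (3) = -4 -> in agreement
step 3: x = 1*(-4) + (2)*(-11) + (3) = -23 -> verified
step 4: x = 1*(-23) + (2)*(-4) + (3) = -28 -> matches
step 5: x = 1*(-28) + (2)*(-23) + (3) = -71 -> same as recorded
step 6: x = 1*(-71) + (2)*(-28) + (3) = -124 -> in agreement
step 7: x = 1*(-124) + (2)*(-71) + (3) = -263 -> consistent with the log
step 8: x = 1*(-263) + (2)*(-124) + (3) = -508 -> in agreement
step 9: x = 1*(-508) + (2)*(-263) + (3) = -1031 -> matches
step 10: x = 1*(-1031) + (2)*(-508) + (3) = -2044 -> the entry is off here
Step 10 is the first one off; corrected, x = -2044.

step 10, x = -2044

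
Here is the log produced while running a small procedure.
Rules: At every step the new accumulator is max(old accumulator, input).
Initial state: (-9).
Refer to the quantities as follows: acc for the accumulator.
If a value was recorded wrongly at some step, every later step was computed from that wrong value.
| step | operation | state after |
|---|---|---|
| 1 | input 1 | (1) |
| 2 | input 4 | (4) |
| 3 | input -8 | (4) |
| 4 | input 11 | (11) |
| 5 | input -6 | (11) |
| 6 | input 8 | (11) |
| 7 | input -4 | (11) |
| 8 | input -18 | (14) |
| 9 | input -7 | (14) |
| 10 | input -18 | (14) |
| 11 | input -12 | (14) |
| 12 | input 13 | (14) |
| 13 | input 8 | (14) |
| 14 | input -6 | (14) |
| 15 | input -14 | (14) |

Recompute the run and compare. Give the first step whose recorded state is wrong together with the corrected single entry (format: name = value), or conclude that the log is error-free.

Recomputing the run from the initial state:
step 1: acc = 1
step 2: acc = 4
step 3: acc = 4
step 4: acc = 11
step 5: acc = 11
step 6: acc = 11
step 7: acc = 11
step 8: acc = 11
step 9: acc = 11
step 10: acc = 11
step 11: acc = 11
step 12: acc = 13
step 13: acc = 13
step 14: acc = 13
step 15: acc = 13
The first disagreement with the log is at step 8, where the value should be acc = 11.

step 8, acc = 11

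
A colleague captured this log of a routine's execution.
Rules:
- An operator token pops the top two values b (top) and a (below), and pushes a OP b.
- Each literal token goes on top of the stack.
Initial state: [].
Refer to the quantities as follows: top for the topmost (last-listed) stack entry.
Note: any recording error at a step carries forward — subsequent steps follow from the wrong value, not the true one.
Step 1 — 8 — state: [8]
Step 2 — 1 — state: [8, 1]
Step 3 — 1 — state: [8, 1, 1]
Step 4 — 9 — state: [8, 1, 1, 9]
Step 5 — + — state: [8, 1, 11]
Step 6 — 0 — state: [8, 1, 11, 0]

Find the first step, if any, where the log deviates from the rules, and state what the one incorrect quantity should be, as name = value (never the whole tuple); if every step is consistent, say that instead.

step 5, top = 10

Step 1: push 8: top = 8 — no discrepancy.
Step 2: push 1: top = 1 — same as recorded.
Step 3: push 1: top = 1 — verified.
Step 4: push 9: top = 9 — in agreement.
Step 5: 1 + 9 = 10 — the recorded entry deviates here.
The earliest wrong entry is at step 5: it should read top = 10.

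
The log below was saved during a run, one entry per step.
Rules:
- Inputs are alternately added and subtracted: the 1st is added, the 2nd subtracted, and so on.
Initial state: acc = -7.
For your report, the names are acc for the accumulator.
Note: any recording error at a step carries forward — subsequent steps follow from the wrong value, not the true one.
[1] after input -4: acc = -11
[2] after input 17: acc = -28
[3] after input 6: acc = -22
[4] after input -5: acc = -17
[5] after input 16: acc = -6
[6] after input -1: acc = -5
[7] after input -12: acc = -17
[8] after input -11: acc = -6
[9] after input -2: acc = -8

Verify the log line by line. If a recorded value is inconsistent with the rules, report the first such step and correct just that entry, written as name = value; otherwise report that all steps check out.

Step 1: acc = -7 + -4 = -11 — matches.
Step 2: acc = -11 - 17 = -28 — no discrepancy.
Step 3: acc = -28 + 6 = -22 — agrees with the log.
Step 4: acc = -22 - -5 = -17 — checks out.
Step 5: acc = -17 + 16 = -1 — the log disagrees here.
Step 5 is the first one off; corrected, acc = -1.

step 5, acc = -1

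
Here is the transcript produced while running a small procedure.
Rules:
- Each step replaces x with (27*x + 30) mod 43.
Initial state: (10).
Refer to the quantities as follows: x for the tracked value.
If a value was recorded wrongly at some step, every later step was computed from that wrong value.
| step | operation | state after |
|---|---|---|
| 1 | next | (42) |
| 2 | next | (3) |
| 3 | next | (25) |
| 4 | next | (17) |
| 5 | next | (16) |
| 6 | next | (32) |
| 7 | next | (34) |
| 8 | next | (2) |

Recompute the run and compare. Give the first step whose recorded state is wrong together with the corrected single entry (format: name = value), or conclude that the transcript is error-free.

step 1: x = (27*10 + 30) mod 43 = 42 -> same as recorded
step 2: x = (27*42 + 30) mod 43 = 3 -> checks out
step 3: x = (27*3 + 30) mod 43 = 25 -> no discrepancy
step 4: x = (27*25 + 30) mod 43 = 17 -> matches
step 5: x = (27*17 + 30) mod 43 = 16 -> consistent with the transcript
step 6: x = (27*16 + 30) mod 43 = 32 -> in agreement
step 7: x = (27*32 + 30) mod 43 = 34 -> verified
step 8: x = (27*34 + 30) mod 43 = 2 -> matches
Every step is consistent.

no error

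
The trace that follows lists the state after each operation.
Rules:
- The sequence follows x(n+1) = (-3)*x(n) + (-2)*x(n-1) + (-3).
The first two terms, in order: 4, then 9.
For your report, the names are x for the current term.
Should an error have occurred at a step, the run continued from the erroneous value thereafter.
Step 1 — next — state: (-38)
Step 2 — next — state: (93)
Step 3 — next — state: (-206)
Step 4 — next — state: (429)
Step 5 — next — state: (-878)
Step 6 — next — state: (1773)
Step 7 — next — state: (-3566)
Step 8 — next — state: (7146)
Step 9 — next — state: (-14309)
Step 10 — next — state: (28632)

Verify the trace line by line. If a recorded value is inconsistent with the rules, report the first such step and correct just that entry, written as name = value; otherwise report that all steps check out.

Recomputing the run from the initial state:
step 1: x = -38
step 2: x = 93
step 3: x = -206
step 4: x = 429
step 5: x = -878
step 6: x = 1773
step 7: x = -3566
step 8: x = 7149
step 9: x = -14318
step 10: x = 28653
The first disagreement with the trace is at step 8, where the value should be x = 7149.

step 8, x = 7149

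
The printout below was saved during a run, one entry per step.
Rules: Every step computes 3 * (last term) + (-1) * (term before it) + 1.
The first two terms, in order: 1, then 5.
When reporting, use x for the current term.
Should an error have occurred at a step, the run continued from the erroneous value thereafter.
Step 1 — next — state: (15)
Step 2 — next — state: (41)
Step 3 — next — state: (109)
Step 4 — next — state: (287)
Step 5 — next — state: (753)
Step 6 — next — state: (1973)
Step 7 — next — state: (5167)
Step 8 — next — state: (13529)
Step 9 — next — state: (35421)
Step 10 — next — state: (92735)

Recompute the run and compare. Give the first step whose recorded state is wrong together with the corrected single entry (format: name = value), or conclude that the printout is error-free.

no error

Recomputing the run from the initial state:
step 1: x = 15
step 2: x = 41
step 3: x = 109
step 4: x = 287
step 5: x = 753
step 6: x = 1973
step 7: x = 5167
step 8: x = 13529
step 9: x = 35421
step 10: x = 92735
This matches the printout at every step.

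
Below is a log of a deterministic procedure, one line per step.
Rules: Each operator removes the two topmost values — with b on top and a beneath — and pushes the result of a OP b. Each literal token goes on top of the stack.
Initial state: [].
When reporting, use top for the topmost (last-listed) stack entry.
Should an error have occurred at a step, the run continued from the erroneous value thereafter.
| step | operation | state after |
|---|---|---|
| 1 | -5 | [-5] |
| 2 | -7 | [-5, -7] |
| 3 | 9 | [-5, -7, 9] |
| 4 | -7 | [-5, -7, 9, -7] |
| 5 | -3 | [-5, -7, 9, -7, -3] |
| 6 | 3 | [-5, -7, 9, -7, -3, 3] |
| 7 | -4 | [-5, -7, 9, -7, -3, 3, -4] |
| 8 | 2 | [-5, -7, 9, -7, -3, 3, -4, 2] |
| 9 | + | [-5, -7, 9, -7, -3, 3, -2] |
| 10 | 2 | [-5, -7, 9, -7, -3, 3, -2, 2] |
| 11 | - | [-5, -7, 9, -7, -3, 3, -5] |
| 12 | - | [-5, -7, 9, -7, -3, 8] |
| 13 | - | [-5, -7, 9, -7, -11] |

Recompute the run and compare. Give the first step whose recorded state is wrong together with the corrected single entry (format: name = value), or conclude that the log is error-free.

Step 1: push -5: top = -5 — confirmed correct.
Step 2: push -7: top = -7 — verified.
Step 3: push 9: top = 9 — agrees with the log.
Step 4: push -7: top = -7 — no discrepancy.
Step 5: push -3: top = -3 — matches.
Step 6: push 3: top = 3 — exactly as logged.
Step 7: push -4: top = -4 — consistent with the log.
Step 8: push 2: top = 2 — in agreement.
Step 9: -4 + 2 = -2 — same as recorded.
Step 10: push 2: top = 2 — confirmed correct.
Step 11: -2 - 2 = -4 — the log has a different value.
First incorrect step: 11; the correct value is top = -4.

step 11, top = -4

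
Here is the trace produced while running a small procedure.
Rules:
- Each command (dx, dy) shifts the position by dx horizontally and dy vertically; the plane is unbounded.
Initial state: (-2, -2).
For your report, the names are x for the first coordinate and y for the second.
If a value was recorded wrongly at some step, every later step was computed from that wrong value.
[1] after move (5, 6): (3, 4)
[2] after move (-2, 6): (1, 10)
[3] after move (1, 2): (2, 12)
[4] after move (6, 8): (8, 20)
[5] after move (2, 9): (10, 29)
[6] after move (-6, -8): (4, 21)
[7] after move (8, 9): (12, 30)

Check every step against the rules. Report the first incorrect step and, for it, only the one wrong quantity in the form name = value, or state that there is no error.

no error

step 1: x = -2 + (5) = 3, y = -2 + (6) = 4 -> same as recorded
step 2: x = 3 + (-2) = 1, y = 4 + (6) = 10 -> in agreement
step 3: x = 1 + (1) = 2, y = 10 + (2) = 12 -> in agreement
step 4: x = 2 + (6) = 8, y = 12 + (8) = 20 -> confirmed correct
step 5: x = 8 + (2) = 10, y = 20 + (9) = 29 -> exactly as logged
step 6: x = 10 + (-6) = 4, y = 29 + (-8) = 21 -> consistent with the trace
step 7: x = 4 + (8) = 12, y = 21 + (9) = 30 -> no discrepancy
All entries verified; no error found.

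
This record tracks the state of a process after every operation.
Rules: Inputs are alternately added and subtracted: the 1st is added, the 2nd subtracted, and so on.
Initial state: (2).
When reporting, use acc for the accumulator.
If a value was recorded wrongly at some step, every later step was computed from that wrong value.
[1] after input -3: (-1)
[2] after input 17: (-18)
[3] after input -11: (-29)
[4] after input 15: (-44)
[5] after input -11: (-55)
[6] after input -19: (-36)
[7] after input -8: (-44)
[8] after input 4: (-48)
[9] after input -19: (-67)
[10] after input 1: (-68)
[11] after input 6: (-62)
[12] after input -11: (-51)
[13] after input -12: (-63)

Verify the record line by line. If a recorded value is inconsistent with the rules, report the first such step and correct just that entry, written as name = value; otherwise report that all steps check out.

no error

Step 1: acc = 2 + -3 = -1 — exactly as logged.
Step 2: acc = -1 - 17 = -18 — verified.
Step 3: acc = -18 + -11 = -29 — in agreement.
Step 4: acc = -29 - 15 = -44 — consistent with the record.
Step 5: acc = -44 + -11 = -55 — confirmed correct.
Step 6: acc = -55 - -19 = -36 — same as recorded.
Step 7: acc = -36 + -8 = -44 — checks out.
Step 8: acc = -44 - 4 = -48 — agrees with the record.
Step 9: acc = -48 + -19 = -67 — same as recorded.
Step 10: acc = -67 - 1 = -68 — checks out.
Step 11: acc = -68 + 6 = -62 — no discrepancy.
Step 12: acc = -62 - -11 = -51 — in agreement.
Step 13: acc = -51 + -12 = -63 — checks out.
Nothing is out of place; the run is error-free.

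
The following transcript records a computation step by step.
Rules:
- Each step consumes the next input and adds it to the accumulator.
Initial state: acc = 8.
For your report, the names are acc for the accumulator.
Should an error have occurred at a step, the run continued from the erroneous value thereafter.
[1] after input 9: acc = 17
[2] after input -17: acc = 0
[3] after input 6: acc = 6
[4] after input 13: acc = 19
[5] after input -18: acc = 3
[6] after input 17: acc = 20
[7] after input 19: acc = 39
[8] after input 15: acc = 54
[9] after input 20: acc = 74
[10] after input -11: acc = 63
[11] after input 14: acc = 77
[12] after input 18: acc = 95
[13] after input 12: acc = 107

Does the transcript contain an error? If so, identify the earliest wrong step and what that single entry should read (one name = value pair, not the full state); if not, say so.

Recomputing the run from the initial state:
step 1: acc = 17
step 2: acc = 0
step 3: acc = 6
step 4: acc = 19
step 5: acc = 1
step 6: acc = 18
step 7: acc = 37
step 8: acc = 52
step 9: acc = 72
step 10: acc = 61
step 11: acc = 75
step 12: acc = 93
step 13: acc = 105
The first disagreement with the transcript is at step 5, where the value should be acc = 1.

step 5, acc = 1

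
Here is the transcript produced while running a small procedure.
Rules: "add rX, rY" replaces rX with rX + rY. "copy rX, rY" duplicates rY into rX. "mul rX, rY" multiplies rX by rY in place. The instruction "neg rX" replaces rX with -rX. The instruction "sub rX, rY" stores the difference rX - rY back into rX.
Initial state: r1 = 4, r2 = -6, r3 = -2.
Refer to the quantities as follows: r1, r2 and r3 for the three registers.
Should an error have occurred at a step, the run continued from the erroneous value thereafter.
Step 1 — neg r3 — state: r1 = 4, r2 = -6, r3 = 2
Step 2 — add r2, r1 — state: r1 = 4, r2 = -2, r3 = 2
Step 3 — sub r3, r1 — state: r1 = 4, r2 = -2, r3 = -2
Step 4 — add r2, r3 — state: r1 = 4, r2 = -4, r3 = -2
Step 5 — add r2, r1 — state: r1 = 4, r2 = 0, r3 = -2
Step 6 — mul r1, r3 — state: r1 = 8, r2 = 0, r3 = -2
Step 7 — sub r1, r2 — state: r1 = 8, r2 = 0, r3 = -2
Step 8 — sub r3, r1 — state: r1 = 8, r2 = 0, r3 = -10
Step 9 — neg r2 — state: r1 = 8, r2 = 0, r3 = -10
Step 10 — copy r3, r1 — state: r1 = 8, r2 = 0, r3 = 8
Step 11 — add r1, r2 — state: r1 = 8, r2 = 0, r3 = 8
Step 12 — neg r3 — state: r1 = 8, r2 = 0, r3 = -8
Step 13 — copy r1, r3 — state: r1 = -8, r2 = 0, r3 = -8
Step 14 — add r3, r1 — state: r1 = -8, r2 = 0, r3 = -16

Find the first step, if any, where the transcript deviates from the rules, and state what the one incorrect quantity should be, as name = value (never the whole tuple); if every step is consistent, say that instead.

step 6, r1 = -8

Step 1: r3 = -(-2) = 2 — same as recorded.
Step 2: r2 = -6 + 4 = -2 — matches.
Step 3: r3 = 2 - 4 = -2 — consistent with the transcript.
Step 4: r2 = -2 + -2 = -4 — exactly as logged.
Step 5: r2 = -4 + 4 = 0 — exactly as logged.
Step 6: r1 = 4 * -2 = -8 — this is not what the transcript shows.
That makes step 6 the first incorrect line — r1 = -8 is what it should show.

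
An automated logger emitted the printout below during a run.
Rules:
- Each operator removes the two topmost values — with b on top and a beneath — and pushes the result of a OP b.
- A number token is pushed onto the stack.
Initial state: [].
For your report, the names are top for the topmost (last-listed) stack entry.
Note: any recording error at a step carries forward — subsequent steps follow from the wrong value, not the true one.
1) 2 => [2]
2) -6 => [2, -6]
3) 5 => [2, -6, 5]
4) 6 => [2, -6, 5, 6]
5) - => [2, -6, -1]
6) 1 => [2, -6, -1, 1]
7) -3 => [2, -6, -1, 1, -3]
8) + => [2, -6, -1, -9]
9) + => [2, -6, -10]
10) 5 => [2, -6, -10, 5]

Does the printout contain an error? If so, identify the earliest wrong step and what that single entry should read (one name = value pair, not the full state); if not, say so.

1. push 2: top = 2 (exactly as logged)
2. push -6: top = -6 (verified)
3. push 5: top = 5 (agrees with the printout)
4. push 6: top = 6 (matches)
5. 5 - 6 = -1 (checks out)
6. push 1: top = 1 (exactly as logged)
7. push -3: top = -3 (matches)
8. 1 + -3 = -2 (not what was recorded)
That makes step 8 the first incorrect line — top = -2 is what it should show.

step 8, top = -2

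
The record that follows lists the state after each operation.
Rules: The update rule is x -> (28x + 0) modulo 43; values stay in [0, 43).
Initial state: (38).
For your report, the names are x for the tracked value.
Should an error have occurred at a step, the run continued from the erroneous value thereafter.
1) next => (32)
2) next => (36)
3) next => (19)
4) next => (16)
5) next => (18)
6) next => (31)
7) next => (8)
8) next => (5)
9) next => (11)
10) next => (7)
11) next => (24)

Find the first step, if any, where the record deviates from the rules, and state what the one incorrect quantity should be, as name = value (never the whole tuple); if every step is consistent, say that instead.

Recomputing the run from the initial state:
step 1: x = 32
step 2: x = 36
step 3: x = 19
step 4: x = 16
step 5: x = 18
step 6: x = 31
step 7: x = 8
step 8: x = 9
step 9: x = 37
step 10: x = 4
step 11: x = 26
The first disagreement with the record is at step 8, where the value should be x = 9.

step 8, x = 9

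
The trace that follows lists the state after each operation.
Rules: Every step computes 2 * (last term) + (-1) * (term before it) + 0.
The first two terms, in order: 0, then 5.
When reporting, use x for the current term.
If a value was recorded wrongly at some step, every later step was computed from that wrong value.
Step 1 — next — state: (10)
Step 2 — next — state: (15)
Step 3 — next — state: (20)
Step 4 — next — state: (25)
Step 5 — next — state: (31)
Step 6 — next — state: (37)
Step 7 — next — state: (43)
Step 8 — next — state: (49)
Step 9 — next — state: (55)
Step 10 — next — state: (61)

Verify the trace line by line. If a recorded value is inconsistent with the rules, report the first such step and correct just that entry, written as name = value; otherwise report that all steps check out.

step 1: x = 2*(5) + (-1)*(0) + (0) = 10 -> verified
step 2: x = 2*(10) + (-1)*(5) + (0) = 15 -> matches
step 3: x = 2*(15) + (-1)*(10) + (0) = 20 -> agrees with the trace
step 4: x = 2*(20) + (-1)*(15) + (0) = 25 -> exactly as logged
step 5: x = 2*(25) + (-1)*(20) + (0) = 30 -> the trace has a different value
The audit stops at step 5: the recorded entry is wrong and should be x = 30.

step 5, x = 30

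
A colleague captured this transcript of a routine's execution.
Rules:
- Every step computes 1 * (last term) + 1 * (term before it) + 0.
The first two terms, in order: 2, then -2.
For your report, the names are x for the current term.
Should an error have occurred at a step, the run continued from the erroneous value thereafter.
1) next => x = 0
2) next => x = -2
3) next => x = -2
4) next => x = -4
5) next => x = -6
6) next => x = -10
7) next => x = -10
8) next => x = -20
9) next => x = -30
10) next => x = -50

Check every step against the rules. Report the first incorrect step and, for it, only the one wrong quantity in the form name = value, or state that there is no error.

step 7, x = -16

Step 1: x = 1*(-2) + (1)*(2) + (0) = 0 — confirmed correct.
Step 2: x = 1*(0) + (1)*(-2) + (0) = -2 — exactly as logged.
Step 3: x = 1*(-2) + (1)*(0) + (0) = -2 — exactly as logged.
Step 4: x = 1*(-2) + (1)*(-2) + (0) = -4 — confirmed correct.
Step 5: x = 1*(-4) + (1)*(-2) + (0) = -6 — confirmed correct.
Step 6: x = 1*(-6) + (1)*(-4) + (0) = -10 — confirmed correct.
Step 7: x = 1*(-10) + (1)*(-6) + (0) = -16 — a discrepancy with the transcript.
That makes step 7 the first incorrect line — x = -16 is what it should show.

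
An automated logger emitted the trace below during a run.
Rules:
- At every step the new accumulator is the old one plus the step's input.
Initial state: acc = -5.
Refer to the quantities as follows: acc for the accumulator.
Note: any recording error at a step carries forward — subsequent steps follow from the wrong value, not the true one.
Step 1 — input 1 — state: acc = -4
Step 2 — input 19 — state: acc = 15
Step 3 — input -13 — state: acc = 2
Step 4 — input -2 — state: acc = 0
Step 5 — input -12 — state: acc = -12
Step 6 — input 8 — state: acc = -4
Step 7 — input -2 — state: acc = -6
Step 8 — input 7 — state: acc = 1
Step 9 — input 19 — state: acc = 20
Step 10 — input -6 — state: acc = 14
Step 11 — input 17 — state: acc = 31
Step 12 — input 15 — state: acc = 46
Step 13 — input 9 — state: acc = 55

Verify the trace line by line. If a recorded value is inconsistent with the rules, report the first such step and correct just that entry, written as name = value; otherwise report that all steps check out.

no error

1. acc = -5 + 1 = -4 (agrees with the trace)
2. acc = -4 + 19 = 15 (no discrepancy)
3. acc = 15 + -13 = 2 (no discrepancy)
4. acc = 2 + -2 = 0 (verified)
5. acc = 0 + -12 = -12 (in agreement)
6. acc = -12 + 8 = -4 (in agreement)
7. acc = -4 + -2 = -6 (no discrepancy)
8. acc = -6 + 7 = 1 (agrees with the trace)
9. acc = 1 + 19 = 20 (consistent with the trace)
10. acc = 20 + -6 = 14 (exactly as logged)
11. acc = 14 + 17 = 31 (no discrepancy)
12. acc = 31 + 15 = 46 (exactly as logged)
13. acc = 46 + 9 = 55 (in agreement)
The whole run recomputes cleanly — no discrepancies.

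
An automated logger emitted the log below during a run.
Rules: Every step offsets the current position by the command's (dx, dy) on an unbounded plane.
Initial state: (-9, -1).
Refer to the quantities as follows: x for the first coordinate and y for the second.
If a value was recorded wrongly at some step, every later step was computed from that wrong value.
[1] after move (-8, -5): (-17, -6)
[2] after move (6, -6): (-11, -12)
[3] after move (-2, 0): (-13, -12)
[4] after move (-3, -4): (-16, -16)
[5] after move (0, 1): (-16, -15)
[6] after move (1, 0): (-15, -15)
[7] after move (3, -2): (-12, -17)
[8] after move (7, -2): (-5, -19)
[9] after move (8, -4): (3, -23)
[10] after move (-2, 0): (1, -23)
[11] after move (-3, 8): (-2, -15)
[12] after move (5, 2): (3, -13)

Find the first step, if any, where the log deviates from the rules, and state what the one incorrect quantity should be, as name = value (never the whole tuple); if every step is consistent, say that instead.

step 1: x = -9 + (-8) = -17, y = -1 + (-5) = -6 -> in agreement
step 2: x = -17 + (6) = -11, y = -6 + (-6) = -12 -> checks out
step 3: x = -11 + (-2) = -13, y = -12 + (0) = -12 -> agrees with the log
step 4: x = -13 + (-3) = -16, y = -12 + (-4) = -16 -> no discrepancy
step 5: x = -16 + (0) = -16, y = -16 + (1) = -15 -> agrees with the log
step 6: x = -16 + (1) = -15, y = -15 + (0) = -15 -> checks out
step 7: x = -15 + (3) = -12, y = -15 + (-2) = -17 -> confirmed correct
step 8: x = -12 + (7) = -5, y = -17 + (-2) = -19 -> matches
step 9: x = -5 + (8) = 3, y = -19 + (-4) = -23 -> consistent with the log
step 10: x = 3 + (-2) = 1, y = -23 + (0) = -23 -> agrees with the log
step 11: x = 1 + (-3) = -2, y = -23 + (8) = -15 -> confirmed correct
step 12: x = -2 + (5) = 3, y = -15 + (2) = -13 -> checks out
The whole run recomputes cleanly — no discrepancies.

no error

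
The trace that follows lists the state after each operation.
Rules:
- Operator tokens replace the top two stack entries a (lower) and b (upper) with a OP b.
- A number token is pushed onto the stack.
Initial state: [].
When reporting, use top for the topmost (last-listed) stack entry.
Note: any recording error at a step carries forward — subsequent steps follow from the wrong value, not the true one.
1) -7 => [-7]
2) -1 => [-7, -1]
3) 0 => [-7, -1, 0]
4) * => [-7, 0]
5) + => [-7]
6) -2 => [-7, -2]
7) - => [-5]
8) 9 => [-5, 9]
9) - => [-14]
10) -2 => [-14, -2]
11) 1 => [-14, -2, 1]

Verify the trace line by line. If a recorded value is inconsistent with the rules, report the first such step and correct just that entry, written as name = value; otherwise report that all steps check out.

no error

step 1: push -7: top = -7 -> checks out
step 2: push -1: top = -1 -> checks out
step 3: push 0: top = 0 -> agrees with the trace
step 4: -1 * 0 = 0 -> same as recorded
step 5: -7 + 0 = -7 -> exactly as logged
step 6: push -2: top = -2 -> exactly as logged
step 7: -7 - -2 = -5 -> in agreement
step 8: push 9: top = 9 -> checks out
step 9: -5 - 9 = -14 -> exactly as logged
step 10: push -2: top = -2 -> agrees with the trace
step 11: push 1: top = 1 -> consistent with the trace
Nothing is out of place; the run is error-free.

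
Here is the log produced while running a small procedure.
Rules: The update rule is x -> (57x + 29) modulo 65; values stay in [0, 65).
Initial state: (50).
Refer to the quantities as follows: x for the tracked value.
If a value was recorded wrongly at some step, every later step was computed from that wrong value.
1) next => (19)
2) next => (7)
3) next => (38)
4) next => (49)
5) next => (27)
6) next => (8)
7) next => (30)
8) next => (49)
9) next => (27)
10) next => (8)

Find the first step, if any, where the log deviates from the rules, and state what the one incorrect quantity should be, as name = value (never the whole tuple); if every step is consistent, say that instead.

step 4, x = 50

Step 1: x = (57*50 + 29) mod 65 = 19 — verified.
Step 2: x = (57*19 + 29) mod 65 = 7 — verified.
Step 3: x = (57*7 + 29) mod 65 = 38 — agrees with the log.
Step 4: x = (57*38 + 29) mod 65 = 50 — the entry is off here.
That makes step 4 the first incorrect line — x = 50 is what it should show.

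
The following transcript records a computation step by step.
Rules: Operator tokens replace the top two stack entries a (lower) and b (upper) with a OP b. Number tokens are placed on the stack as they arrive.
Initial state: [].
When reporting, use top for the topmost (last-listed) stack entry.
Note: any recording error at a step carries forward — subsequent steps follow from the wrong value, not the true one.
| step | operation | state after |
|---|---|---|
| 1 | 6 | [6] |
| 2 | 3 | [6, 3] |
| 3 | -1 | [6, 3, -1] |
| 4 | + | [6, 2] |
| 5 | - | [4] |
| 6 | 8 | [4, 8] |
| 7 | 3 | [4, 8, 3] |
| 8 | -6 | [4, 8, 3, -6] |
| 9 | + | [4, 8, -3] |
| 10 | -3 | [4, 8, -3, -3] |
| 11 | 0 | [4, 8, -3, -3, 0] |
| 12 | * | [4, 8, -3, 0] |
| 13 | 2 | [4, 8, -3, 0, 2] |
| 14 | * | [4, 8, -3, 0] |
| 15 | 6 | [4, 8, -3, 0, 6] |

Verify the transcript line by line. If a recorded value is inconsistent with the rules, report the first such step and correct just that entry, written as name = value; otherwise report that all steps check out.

no error

step 1: push 6: top = 6 -> no discrepancy
step 2: push 3: top = 3 -> verified
step 3: push -1: top = -1 -> checks out
step 4: 3 + -1 = 2 -> checks out
step 5: 6 - 2 = 4 -> no discrepancy
step 6: push 8: top = 8 -> exactly as logged
step 7: push 3: top = 3 -> same as recorded
step 8: push -6: top = -6 -> consistent with the transcript
step 9: 3 + -6 = -3 -> same as recorded
step 10: push -3: top = -3 -> no discrepancy
step 11: push 0: top = 0 -> agrees with the transcript
step 12: -3 * 0 = 0 -> same as recorded
step 13: push 2: top = 2 -> agrees with the transcript
step 14: 0 * 2 = 0 -> verified
step 15: push 6: top = 6 -> consistent with the transcript
All steps check out; nothing to correct.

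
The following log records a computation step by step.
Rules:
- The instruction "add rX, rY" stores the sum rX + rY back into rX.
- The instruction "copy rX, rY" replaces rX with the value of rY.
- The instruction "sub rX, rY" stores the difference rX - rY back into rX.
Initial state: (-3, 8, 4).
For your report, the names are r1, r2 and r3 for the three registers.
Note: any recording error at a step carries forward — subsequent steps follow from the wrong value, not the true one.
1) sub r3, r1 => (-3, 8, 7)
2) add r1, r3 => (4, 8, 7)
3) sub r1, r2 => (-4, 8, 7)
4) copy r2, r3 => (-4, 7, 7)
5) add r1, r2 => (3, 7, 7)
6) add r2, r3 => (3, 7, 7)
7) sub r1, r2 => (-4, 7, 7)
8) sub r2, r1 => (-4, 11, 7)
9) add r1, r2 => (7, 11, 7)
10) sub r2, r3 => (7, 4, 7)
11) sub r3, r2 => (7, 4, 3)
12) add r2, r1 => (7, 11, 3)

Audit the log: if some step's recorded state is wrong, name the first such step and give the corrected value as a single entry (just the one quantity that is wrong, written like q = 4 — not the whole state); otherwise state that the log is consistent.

Recomputing the run from the initial state:
step 1: r1 = -3, r2 = 8, r3 = 7
step 2: r1 = 4, r2 = 8, r3 = 7
step 3: r1 = -4, r2 = 8, r3 = 7
step 4: r1 = -4, r2 = 7, r3 = 7
step 5: r1 = 3, r2 = 7, r3 = 7
step 6: r1 = 3, r2 = 14, r3 = 7
step 7: r1 = -11, r2 = 14, r3 = 7
step 8: r1 = -11, r2 = 25, r3 = 7
step 9: r1 = 14, r2 = 25, r3 = 7
step 10: r1 = 14, r2 = 18, r3 = 7
step 11: r1 = 14, r2 = 18, r3 = -11
step 12: r1 = 14, r2 = 32, r3 = -11
The first disagreement with the log is at step 6, where the value should be r2 = 14.

step 6, r2 = 14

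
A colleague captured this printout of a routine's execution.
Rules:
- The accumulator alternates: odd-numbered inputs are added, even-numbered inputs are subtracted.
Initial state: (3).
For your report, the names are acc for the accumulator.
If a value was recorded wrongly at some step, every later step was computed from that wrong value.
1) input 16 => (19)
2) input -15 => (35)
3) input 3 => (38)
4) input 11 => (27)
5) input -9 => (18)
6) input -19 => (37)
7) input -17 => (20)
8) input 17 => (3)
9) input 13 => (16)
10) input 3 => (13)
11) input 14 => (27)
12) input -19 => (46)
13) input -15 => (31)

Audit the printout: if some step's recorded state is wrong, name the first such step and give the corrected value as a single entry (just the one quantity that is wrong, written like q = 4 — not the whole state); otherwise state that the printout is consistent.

Step 1: acc = 3 + 16 = 19 — same as recorded.
Step 2: acc = 19 - -15 = 34 — this is not what the printout shows.
That makes step 2 the first incorrect line — acc = 34 is what it should show.

step 2, acc = 34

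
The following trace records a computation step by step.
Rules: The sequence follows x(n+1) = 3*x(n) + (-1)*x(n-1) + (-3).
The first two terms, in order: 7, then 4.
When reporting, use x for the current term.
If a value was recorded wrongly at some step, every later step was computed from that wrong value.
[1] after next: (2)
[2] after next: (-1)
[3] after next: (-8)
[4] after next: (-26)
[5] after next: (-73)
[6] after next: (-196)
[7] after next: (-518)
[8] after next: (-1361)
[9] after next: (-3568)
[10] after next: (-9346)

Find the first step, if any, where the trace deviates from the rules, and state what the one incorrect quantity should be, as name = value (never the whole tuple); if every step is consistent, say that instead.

no error

Recomputing the run from the initial state:
step 1: x = 2
step 2: x = -1
step 3: x = -8
step 4: x = -26
step 5: x = -73
step 6: x = -196
step 7: x = -518
step 8: x = -1361
step 9: x = -3568
step 10: x = -9346
This matches the trace at every step.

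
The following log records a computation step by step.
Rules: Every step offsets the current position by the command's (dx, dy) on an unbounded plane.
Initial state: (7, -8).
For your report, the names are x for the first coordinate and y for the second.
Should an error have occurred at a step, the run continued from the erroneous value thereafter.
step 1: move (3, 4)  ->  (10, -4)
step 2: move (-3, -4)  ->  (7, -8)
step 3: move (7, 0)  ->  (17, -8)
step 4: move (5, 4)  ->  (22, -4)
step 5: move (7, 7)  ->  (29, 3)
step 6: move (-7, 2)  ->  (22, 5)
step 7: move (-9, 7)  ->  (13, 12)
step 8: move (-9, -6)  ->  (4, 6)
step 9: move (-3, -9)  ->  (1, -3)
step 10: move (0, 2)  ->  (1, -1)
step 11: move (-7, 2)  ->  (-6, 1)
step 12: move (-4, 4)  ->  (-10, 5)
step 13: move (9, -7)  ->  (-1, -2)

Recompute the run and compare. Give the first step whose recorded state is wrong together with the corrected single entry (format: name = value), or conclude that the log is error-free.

Step 1: x = 7 + (3) = 10, y = -8 + (4) = -4 — matches.
Step 2: x = 10 + (-3) = 7, y = -4 + (-4) = -8 — checks out.
Step 3: x = 7 + (7) = 14, y = -8 + (0) = -8 — the entry is off here.
That makes step 3 the first incorrect line — x = 14 is what it should show.

step 3, x = 14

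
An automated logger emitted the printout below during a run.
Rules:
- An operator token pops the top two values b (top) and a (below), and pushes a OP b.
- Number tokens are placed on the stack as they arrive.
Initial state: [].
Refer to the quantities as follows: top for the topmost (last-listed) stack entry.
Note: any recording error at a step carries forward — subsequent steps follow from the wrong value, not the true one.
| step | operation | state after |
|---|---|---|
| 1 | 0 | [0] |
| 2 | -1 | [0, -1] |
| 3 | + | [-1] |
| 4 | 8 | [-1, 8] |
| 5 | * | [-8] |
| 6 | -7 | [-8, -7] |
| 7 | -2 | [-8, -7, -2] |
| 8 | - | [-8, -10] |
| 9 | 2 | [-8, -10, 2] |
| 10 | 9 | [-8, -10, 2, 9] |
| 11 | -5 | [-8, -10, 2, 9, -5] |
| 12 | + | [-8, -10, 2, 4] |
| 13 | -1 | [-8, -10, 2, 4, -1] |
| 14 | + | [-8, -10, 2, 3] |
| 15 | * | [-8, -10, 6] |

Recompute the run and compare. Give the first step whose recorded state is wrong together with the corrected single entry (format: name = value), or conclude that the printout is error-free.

1. push 0: top = 0 (same as recorded)
2. push -1: top = -1 (in agreement)
3. 0 + -1 = -1 (in agreement)
4. push 8: top = 8 (no discrepancy)
5. -1 * 8 = -8 (consistent with the printout)
6. push -7: top = -7 (verified)
7. push -2: top = -2 (checks out)
8. -7 - -2 = -5 (this is not what the printout shows)
First deviation found at step 8; the corrected entry is top = -5.

step 8, top = -5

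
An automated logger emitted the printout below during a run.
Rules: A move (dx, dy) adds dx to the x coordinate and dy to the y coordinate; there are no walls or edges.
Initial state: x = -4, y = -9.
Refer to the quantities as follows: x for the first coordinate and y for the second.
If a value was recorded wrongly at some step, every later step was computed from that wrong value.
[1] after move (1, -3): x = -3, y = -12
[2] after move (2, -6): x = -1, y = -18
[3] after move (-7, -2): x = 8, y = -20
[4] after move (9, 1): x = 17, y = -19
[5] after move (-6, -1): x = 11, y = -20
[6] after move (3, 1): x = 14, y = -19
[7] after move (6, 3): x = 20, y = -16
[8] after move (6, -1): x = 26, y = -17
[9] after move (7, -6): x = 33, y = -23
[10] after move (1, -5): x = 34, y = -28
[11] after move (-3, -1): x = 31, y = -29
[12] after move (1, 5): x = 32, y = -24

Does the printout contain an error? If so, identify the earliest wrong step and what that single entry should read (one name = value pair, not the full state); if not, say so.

step 3, x = -8

Recomputing the run from the initial state:
step 1: x = -3, y = -12
step 2: x = -1, y = -18
step 3: x = -8, y = -20
step 4: x = 1, y = -19
step 5: x = -5, y = -20
step 6: x = -2, y = -19
step 7: x = 4, y = -16
step 8: x = 10, y = -17
step 9: x = 17, y = -23
step 10: x = 18, y = -28
step 11: x = 15, y = -29
step 12: x = 16, y = -24
The first disagreement with the printout is at step 3, where the value should be x = -8.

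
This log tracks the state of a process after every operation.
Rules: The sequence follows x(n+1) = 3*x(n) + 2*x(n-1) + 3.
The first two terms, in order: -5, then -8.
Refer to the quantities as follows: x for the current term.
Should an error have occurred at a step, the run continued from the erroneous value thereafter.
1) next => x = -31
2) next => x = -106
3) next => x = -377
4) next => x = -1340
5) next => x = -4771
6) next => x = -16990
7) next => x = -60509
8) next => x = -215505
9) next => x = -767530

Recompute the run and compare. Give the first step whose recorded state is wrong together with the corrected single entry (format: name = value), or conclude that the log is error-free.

step 8, x = -215504

Step 1: x = 3*(-8) + (2)*(-5) + (3) = -31 — in agreement.
Step 2: x = 3*(-31) + (2)*(-8) + (3) = -106 — consistent with the log.
Step 3: x = 3*(-106) + (2)*(-31) + (3) = -377 — exactly as logged.
Step 4: x = 3*(-377) + (2)*(-106) + (3) = -1340 — matches.
Step 5: x = 3*(-1340) + (2)*(-377) + (3) = -4771 — confirmed correct.
Step 6: x = 3*(-4771) + (2)*(-1340) + (3) = -16990 — no discrepancy.
Step 7: x = 3*(-16990) + (2)*(-4771) + (3) = -60509 — in agreement.
Step 8: x = 3*(-60509) + (2)*(-16990) + (3) = -215504 — the log disagrees here.
The earliest wrong entry is at step 8: it should read x = -215504.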